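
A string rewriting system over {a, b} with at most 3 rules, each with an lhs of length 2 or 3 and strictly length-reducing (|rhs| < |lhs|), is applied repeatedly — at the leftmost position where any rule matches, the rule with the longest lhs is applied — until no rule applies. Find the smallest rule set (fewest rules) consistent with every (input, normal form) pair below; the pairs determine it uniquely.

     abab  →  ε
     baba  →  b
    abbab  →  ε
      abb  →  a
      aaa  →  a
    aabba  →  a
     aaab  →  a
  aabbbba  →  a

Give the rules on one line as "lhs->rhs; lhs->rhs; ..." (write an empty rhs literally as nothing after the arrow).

  | abab => aab => aa => ε
  | baba => baa => b
  | abbab => abab => aab => aa => ε
  | abb => ab => a

aa->; aab->aa; ab->a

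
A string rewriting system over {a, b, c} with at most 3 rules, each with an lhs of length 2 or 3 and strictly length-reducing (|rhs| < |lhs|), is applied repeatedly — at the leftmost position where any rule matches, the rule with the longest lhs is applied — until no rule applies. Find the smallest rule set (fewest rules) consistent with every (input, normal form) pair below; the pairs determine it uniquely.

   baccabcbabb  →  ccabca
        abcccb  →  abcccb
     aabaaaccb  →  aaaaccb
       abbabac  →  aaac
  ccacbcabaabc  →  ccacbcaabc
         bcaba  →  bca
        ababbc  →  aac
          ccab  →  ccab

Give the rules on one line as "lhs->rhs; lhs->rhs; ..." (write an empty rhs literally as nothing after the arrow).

ba->; bb->a

  | baccabcbabb => ccabcbabb => ccabcbb => ccabca
  | abcccb
  | aabaaaccb => aaaaccb
  | abbabac => aaabac => aaac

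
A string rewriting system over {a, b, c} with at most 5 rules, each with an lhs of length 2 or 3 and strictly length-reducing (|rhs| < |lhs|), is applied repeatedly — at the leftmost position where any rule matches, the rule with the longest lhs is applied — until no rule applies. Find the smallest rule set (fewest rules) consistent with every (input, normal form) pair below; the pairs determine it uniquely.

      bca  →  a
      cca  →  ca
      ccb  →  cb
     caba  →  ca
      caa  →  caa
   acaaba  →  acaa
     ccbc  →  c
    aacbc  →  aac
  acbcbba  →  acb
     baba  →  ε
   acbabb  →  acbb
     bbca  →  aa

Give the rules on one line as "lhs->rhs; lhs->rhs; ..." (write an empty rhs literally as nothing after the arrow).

  | bca => a
  | cca => ca
  | ccb => cb
  | caba => ca

ba->; bbc->a; bc->; cc->c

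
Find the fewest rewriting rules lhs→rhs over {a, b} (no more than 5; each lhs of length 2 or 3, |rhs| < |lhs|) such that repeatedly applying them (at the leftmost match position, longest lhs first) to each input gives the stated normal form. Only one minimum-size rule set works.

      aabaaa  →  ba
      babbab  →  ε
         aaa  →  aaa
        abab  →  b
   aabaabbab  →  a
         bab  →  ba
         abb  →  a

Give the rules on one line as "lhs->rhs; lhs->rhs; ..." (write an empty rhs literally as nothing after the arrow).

ab->a; aba->b; bb->b; bbb->

  | aabaaa => abaa => ba
  | babbab => babab => bbb => ε
  | aaa
  | abab => bb => b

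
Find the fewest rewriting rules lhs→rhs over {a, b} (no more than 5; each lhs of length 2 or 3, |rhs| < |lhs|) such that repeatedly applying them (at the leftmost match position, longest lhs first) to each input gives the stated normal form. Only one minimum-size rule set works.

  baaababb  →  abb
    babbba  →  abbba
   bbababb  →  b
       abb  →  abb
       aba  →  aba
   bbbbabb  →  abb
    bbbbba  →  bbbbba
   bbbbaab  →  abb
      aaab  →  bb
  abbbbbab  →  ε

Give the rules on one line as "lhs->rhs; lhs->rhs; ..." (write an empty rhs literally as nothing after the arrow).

aaa->b; aab->; baa->ab; bab->ab

  | baaababb => abababb => aababb => abb
  | babbba => abbba
  | bbababb => bababb => ababb => aabb => b
  | abb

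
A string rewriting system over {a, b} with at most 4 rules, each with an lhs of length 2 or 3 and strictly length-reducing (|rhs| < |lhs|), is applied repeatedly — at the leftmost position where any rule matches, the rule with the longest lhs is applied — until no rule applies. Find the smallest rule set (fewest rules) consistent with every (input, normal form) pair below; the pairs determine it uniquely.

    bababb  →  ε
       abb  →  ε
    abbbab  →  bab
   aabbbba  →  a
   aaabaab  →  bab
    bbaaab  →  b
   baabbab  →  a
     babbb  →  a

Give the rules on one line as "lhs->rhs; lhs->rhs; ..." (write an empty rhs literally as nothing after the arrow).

aa->; aba->b; bb->a

  | bababb => bbbb => abb => aa => ε
  | abb => aa => ε
  | abbbab => aabab => bab
  | aabbbba => bbbba => abba => aaa => a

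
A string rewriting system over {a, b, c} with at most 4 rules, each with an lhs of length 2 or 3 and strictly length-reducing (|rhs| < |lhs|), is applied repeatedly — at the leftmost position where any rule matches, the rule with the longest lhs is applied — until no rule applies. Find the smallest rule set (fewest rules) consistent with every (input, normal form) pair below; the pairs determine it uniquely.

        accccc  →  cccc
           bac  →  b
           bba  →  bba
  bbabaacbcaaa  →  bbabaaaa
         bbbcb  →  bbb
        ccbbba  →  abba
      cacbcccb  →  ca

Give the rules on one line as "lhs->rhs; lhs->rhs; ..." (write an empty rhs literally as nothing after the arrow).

ac->; bc->; ccb->a

  | accccc => cccc
  | bac => b
  | bba
  | bbabaacbcaaa => bbababcaaa => bbabaaaa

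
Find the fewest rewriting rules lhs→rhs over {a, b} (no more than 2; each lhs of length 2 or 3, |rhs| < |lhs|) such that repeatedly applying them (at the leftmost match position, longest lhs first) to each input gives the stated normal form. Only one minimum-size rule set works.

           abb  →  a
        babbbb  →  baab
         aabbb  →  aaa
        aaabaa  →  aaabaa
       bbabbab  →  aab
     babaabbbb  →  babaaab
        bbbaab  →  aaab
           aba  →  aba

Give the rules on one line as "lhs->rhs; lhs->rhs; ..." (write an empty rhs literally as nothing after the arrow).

  | abb => a
  | babbbb => baab
  | aabbb => aaa
  | aaabaa

bb->; bbb->a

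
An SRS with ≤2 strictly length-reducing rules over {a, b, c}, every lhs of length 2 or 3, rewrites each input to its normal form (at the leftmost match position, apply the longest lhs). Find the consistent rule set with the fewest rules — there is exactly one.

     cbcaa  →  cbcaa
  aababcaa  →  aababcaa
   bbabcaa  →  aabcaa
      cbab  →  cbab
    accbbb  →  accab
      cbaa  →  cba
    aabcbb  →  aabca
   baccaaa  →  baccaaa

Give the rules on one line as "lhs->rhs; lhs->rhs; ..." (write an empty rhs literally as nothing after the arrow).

baa->ba; bb->a

  | cbcaa
  | aababcaa
  | bbabcaa => aabcaa
  | cbab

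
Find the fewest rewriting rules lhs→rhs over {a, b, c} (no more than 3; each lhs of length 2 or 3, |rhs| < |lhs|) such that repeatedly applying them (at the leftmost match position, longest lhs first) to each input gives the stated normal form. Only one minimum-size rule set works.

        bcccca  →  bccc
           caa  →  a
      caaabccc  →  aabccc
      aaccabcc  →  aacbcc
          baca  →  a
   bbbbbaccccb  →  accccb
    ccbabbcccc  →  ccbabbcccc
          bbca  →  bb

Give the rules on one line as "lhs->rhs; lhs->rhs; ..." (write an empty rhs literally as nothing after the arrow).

  | bcccca => bccc
  | caa => a
  | caaabccc => aabccc
  | aaccabcc => aacbcc

bac->ac; ca->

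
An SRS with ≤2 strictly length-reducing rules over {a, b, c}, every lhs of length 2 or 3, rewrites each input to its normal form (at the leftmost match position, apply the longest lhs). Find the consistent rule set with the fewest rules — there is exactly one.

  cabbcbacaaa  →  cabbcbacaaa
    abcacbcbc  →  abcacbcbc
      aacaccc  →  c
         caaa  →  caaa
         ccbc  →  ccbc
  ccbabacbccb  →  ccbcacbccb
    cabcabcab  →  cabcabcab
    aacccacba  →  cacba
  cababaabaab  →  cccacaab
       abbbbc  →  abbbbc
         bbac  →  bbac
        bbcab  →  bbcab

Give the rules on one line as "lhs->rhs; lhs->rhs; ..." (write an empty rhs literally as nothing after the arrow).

aba->ca; acc->c

  | cabbcbacaaa
  | abcacbcbc
  | aacaccc => aaccc => acc => c
  | caaa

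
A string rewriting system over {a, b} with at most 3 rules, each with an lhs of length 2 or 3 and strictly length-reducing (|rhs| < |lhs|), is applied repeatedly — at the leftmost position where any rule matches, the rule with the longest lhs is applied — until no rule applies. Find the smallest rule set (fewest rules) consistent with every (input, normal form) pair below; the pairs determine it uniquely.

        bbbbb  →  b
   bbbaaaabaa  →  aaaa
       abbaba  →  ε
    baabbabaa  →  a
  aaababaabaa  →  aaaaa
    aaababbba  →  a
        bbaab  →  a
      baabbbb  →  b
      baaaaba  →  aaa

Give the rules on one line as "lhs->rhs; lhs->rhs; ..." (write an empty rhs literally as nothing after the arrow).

ab->; ba->; bb->

  | bbbbb => bbb => b
  | bbbaaaabaa => baaaabaa => aaabaa => aaaa
  | abbaba => baba => ba => ε
  | baabbabaa => abbabaa => babaa => baa => a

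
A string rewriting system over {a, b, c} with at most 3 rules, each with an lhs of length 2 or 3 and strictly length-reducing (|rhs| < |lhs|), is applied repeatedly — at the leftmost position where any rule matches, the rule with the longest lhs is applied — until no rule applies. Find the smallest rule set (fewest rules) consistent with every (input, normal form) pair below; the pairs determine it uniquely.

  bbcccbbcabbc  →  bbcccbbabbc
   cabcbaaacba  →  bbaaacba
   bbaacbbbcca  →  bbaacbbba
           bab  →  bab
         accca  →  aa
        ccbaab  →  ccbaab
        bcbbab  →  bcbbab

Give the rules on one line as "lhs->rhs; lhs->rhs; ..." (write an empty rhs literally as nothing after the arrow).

abc->b; ca->a

  | bbcccbbcabbc => bbcccbbabbc
  | cabcbaaacba => abcbaaacba => bbaaacba
  | bbaacbbbcca => bbaacbbbca => bbaacbbba
  | bab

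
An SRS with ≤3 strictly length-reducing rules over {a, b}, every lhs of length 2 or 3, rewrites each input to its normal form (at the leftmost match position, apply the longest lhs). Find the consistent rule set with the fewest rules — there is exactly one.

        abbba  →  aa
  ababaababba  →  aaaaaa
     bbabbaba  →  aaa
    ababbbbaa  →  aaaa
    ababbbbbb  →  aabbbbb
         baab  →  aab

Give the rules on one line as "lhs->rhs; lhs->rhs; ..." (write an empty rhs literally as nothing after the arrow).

  | abbba => abba => aba => aa
  | ababaababba => aaaababba => aaaaaba => aaaaaa
  | bbabbaba => bababa => aaba => aaa
  | ababbbbaa => aabbbaa => aabbaa => aabaa => aaaa

ba->a; bab->a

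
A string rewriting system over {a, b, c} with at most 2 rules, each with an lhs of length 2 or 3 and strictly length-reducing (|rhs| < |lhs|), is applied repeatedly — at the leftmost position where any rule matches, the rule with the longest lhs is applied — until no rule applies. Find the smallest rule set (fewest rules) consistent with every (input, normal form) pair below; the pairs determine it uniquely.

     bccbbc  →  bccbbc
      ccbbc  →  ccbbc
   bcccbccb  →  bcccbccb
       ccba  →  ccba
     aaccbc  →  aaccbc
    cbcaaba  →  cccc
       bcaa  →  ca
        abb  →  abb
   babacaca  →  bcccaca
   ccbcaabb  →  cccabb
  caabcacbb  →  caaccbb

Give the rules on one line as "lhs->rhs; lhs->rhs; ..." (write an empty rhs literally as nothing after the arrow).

  | bccbbc
  | ccbbc
  | bcccbccb
  | ccba

aba->cc; bca->c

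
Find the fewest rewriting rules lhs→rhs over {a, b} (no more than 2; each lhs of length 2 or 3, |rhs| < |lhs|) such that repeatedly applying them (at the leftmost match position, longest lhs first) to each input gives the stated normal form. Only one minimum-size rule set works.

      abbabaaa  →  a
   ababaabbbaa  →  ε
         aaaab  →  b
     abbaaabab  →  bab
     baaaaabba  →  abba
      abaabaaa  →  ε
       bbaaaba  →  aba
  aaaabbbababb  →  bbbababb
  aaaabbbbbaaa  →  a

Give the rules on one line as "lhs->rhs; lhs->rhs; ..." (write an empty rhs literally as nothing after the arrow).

  | abbabaaa => abbaaaa => abaaaa => aaaaa => aaa => a
  | ababaabbbaa => abaaabbbaa => aaaabbbaa => aabbbaa => bbbaa => bbaa => baa => aa => ε
  | aaaab => aab => b
  | abbaaabab => abaaabab => aaaabab => aabab => bab

aa->; baa->aa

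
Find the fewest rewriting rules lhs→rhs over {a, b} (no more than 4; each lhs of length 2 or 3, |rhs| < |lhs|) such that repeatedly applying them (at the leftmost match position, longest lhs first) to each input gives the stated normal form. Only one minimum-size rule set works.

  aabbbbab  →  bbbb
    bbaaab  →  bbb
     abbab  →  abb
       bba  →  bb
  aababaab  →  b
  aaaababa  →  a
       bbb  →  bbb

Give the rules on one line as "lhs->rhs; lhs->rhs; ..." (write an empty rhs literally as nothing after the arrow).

aa->; ba->b; baa->bb; bab->aa

  | aabbbbab => bbbbab => bbbaa => bbbb
  | bbaaab => bbbab => bbaa => bbb
  | abbab => abaa => abb
  | bba => bb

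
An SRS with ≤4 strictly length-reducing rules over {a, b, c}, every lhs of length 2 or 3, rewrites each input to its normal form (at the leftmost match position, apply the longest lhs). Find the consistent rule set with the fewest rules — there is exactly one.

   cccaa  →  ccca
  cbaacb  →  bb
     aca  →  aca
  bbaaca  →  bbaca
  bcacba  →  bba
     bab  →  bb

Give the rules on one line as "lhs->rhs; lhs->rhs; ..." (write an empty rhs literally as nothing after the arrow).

aa->a; ab->b; cb->b

  | cccaa => ccca
  | cbaacb => baacb => bacb => bab => bb
  | aca
  | bbaaca => bbaca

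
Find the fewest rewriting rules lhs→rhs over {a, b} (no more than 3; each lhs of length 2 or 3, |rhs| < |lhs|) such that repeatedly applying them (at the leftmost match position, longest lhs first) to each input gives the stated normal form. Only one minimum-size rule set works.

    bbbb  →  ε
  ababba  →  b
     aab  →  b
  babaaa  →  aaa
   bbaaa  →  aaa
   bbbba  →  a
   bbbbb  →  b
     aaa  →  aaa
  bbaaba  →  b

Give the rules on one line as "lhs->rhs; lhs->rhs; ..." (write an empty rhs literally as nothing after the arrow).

ab->b; ba->b; bb->

  | bbbb => bb => ε
  | ababba => babba => bbba => ba => b
  | aab => ab => b
  | babaaa => bbaaa => aaa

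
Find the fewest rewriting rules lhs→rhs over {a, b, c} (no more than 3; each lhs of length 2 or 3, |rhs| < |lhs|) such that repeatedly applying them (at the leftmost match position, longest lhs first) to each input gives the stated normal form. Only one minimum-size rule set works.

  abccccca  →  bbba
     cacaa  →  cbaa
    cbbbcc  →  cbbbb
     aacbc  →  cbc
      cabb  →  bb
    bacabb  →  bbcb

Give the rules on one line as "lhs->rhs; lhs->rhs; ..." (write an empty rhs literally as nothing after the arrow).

  | abccccca => cccccca => bcccca => bbcca => bbba
  | cacaa => cbaa
  | cbbbcc => cbbbb
  | aacbc => abbc => cbc

ab->c; ac->b; cc->b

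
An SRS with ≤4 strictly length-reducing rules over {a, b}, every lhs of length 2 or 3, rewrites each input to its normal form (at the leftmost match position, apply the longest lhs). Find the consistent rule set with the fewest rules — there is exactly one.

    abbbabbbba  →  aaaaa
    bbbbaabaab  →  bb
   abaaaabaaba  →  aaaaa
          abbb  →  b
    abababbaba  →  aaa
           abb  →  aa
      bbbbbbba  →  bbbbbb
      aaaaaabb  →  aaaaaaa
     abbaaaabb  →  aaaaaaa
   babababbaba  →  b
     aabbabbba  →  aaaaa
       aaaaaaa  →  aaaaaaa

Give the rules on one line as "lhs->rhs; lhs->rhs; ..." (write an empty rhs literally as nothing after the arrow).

  | abbbabbbba => aababbbba => aabbbba => aaabba => aaaaa
  | bbbbaabaab => bbbabaab => bbbaab => bbab => bb
  | abaaaabaaba => aaaabaaba => aaaaaba => aaaaa
  | abbb => aab => ab => b

ab->b; aba->a; abb->aa; ba->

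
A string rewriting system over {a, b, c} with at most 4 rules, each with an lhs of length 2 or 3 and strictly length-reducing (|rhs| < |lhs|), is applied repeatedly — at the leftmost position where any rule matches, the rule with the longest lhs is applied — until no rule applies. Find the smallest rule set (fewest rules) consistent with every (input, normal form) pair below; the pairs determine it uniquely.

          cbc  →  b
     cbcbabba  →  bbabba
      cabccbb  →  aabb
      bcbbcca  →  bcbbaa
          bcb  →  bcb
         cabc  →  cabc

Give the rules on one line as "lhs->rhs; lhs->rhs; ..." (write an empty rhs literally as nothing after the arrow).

  | cbc => b
  | cbcbabba => bbabba
  | cabccbb => cababb => ccabb => aabb
  | bcbbcca => bcbbaa

aba->ca; cbc->b; cc->a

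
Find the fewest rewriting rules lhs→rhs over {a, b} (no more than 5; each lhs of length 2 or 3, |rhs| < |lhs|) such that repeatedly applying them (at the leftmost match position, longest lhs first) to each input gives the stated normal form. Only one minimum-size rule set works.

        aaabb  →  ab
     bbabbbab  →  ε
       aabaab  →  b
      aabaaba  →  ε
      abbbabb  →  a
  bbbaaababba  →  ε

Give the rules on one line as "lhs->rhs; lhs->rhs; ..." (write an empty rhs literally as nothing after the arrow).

aab->bb; ba->; bb->; bba->b

  | aaabb => abbb => ab
  | bbabbbab => bbbbab => bbab => bb => ε
  | aabaab => bbaab => bab => b
  | aabaaba => bbaaba => baba => ba => ε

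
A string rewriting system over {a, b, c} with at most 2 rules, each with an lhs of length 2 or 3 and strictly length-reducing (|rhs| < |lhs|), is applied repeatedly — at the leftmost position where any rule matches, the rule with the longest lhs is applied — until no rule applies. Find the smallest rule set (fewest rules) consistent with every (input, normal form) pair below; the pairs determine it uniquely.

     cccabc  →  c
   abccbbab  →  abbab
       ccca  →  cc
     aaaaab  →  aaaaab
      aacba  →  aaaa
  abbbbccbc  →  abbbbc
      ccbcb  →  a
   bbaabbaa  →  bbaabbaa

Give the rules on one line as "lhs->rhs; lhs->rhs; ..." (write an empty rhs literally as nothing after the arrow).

ca->; cb->a

  | cccabc => ccbc => cac => c
  | abccbbab => abcabab => abbab
  | ccca => cc
  | aaaaab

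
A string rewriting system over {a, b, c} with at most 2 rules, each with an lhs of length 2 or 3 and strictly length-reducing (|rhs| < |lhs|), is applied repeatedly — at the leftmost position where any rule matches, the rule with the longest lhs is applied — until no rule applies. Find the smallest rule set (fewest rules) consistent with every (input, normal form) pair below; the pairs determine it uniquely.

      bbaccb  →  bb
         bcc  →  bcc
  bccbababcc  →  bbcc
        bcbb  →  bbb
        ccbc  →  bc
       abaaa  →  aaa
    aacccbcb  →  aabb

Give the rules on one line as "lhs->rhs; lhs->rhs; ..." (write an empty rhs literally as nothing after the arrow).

  | bbaccb => bccb => bcb => bb
  | bcc
  | bccbababcc => bcbababcc => bbababcc => bbabcc => bbcc
  | bcbb => bbb

ba->; cb->b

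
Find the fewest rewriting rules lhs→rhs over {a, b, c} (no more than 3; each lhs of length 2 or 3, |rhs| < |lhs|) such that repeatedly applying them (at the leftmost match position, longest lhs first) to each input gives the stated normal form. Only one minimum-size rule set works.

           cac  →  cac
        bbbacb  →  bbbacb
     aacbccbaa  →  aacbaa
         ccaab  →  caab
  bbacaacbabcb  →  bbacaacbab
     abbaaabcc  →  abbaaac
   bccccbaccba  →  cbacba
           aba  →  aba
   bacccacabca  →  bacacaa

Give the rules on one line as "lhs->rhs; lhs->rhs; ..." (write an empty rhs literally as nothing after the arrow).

bc->; cc->c

  | cac
  | bbbacb
  | aacbccbaa => aaccbaa => aacbaa
  | ccaab => caab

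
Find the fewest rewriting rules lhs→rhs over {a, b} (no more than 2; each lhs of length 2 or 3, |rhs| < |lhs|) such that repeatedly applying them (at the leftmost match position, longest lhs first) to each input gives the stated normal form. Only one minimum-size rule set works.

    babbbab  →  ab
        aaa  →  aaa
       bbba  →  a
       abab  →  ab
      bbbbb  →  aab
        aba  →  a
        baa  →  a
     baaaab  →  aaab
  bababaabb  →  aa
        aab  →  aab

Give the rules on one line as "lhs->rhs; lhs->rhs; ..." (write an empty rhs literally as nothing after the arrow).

ba->; bb->a

  | babbbab => bbbab => abab => ab
  | aaa
  | bbba => aba => a
  | abab => ab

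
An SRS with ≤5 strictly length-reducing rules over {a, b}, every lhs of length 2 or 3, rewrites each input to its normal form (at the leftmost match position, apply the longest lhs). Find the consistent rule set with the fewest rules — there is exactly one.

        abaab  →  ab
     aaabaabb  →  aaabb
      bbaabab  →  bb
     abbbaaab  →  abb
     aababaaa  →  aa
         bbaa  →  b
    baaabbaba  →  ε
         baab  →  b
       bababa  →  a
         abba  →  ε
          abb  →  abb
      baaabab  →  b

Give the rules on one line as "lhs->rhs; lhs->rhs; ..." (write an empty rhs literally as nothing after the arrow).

aba->; ba->a; baa->; bab->b

  | abaab => ab
  | aaabaabb => aaabb
  | bbaabab => bbab => bb
  | abbbaaab => abbab => abb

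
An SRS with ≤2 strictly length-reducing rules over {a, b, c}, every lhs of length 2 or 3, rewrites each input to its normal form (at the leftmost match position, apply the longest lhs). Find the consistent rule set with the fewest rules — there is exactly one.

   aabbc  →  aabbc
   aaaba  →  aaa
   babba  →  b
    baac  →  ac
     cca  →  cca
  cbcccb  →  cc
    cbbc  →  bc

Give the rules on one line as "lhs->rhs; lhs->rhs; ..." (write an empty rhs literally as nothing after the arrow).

  | aabbc
  | aaaba => aaa
  | babba => bba => b
  | baac => ac

ba->; cb->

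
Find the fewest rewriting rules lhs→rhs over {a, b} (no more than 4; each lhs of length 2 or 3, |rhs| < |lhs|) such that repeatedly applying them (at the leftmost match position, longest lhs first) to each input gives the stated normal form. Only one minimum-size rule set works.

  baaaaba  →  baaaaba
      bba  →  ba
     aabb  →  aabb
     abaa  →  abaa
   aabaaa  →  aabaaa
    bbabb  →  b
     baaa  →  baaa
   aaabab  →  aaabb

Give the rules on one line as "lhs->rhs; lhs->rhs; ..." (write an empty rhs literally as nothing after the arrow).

bab->bb; bba->ba; bbb->b

  | baaaaba
  | bba => ba
  | aabb
  | abaa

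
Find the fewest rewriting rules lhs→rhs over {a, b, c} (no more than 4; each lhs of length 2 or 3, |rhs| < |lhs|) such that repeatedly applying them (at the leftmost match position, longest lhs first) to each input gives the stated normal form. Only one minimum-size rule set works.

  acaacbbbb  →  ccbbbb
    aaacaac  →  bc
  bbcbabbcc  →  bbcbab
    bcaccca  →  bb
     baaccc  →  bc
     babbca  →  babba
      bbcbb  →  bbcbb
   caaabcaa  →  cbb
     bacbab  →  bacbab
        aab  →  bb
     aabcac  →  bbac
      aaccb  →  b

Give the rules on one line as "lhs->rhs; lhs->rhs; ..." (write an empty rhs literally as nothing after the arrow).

  | acaacbbbb => aaacbbbb => ccbbbb
  | aaacaac => ccaac => caac => aac => bc
  | bbcbabbcc => bbcbab
  | bcaccca => baccca => bacca => baca => baa => bb

aa->b; aaa->c; bcc->; ca->a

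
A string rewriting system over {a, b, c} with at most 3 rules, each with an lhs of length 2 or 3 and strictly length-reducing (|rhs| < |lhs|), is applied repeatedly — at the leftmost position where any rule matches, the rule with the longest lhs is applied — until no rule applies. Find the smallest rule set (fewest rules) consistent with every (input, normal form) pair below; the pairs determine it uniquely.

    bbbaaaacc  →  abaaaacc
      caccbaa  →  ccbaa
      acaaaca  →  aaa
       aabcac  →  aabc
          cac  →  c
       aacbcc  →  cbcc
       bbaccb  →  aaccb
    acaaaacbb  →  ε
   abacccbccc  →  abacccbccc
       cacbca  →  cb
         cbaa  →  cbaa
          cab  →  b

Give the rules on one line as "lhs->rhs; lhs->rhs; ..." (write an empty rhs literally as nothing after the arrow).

  | bbbaaaacc => abaaaacc
  | caccbaa => ccbaa
  | acaaaca => aaaca => aaa
  | aabcac => aabc

acb->cb; bb->a; ca->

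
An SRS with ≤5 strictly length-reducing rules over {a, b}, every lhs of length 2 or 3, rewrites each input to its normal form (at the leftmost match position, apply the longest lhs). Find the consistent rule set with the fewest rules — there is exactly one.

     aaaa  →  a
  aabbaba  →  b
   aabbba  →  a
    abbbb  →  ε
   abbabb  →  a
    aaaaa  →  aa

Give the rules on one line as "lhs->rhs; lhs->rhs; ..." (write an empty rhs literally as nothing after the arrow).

aaa->; aba->b; ba->a; bb->a

  | aaaa => a
  | aabbaba => aaaaba => aba => b
  | aabbba => aaaba => ba => a
  | abbbb => aabb => aaa => ε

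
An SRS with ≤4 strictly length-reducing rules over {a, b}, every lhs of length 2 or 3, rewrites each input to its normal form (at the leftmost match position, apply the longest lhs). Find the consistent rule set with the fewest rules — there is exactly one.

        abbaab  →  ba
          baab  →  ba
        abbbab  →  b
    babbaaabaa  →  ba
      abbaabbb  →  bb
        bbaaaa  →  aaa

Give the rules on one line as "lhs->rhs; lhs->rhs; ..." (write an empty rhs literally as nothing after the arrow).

  | abbaab => baab => ba
  | baab => ba
  | abbbab => bbab => b
  | babbaaabaa => bbaaabaa => aabaa => abba => ba

ab->; aba->bb; bba->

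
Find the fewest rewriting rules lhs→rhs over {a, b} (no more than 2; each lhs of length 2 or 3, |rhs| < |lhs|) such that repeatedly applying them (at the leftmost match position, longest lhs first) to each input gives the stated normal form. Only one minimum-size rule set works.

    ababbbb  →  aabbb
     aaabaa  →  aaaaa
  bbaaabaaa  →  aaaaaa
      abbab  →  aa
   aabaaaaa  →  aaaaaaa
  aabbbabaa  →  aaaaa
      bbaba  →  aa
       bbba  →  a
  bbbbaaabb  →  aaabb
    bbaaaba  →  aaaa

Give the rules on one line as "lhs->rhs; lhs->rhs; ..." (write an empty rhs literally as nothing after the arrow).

ba->a; bab->a

  | ababbbb => aabbb
  | aaabaa => aaaaa
  | bbaaabaaa => baaabaaa => aaabaaa => aaaaaa
  | abbab => aba => aa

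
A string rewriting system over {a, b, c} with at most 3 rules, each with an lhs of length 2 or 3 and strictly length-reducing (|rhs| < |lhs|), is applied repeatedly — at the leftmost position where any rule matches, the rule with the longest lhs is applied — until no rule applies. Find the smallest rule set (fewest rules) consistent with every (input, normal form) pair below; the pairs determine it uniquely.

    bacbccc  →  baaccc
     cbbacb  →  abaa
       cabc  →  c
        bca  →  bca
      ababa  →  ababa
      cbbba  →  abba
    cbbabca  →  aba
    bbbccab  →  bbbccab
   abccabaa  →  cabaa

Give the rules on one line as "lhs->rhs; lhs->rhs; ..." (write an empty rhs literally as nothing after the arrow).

abc->; cb->a

  | bacbccc => baaccc
  | cbbacb => abacb => abaa
  | cabc => c
  | bca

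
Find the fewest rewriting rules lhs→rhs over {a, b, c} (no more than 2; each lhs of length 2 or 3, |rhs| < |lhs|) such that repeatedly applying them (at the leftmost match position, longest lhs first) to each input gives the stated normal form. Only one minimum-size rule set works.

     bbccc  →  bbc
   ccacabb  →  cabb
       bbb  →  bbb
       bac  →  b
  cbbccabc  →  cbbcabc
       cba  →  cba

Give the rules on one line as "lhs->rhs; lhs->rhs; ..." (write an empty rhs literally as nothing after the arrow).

ac->; cc->c

  | bbccc => bbcc => bbc
  | ccacabb => cacabb => cabb
  | bbb
  | bac => b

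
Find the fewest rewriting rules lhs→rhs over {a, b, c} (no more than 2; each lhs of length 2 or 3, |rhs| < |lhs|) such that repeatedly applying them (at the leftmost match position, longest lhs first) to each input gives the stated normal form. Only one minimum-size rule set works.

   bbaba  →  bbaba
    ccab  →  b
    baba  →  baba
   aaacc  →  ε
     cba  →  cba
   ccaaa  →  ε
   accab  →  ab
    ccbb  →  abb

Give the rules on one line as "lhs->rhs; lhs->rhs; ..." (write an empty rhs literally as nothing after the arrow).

aa->; cc->a

  | bbaba
  | ccab => aab => b
  | baba
  | aaacc => acc => aa => ε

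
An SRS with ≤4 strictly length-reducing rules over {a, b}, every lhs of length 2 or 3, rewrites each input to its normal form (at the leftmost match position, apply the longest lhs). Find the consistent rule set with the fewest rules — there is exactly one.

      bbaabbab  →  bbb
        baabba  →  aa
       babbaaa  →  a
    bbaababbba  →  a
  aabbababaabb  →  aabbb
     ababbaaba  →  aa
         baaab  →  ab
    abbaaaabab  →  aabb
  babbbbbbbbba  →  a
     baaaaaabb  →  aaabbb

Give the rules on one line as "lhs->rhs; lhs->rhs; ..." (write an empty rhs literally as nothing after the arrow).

ba->a; baa->ab; bab->b

  | bbaabbab => babbbab => bbbab => bbb
  | baabba => abbba => abba => aba => aa
  | babbaaa => bbaaa => baba => ba => a
  | bbaababbba => babbabbba => bbabbba => bbbba => bbba => bba => ba => a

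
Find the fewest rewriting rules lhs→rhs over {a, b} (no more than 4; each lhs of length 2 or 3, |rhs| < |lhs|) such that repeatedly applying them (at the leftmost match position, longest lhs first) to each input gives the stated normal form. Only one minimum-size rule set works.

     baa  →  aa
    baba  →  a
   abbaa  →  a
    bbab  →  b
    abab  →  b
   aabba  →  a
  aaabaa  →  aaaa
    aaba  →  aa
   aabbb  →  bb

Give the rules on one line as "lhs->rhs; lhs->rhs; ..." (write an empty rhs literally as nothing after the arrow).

aab->a; ab->b; ba->a; bba->

  | baa => aa
  | baba => aba => ba => a
  | abbaa => bbaa => a
  | bbab => b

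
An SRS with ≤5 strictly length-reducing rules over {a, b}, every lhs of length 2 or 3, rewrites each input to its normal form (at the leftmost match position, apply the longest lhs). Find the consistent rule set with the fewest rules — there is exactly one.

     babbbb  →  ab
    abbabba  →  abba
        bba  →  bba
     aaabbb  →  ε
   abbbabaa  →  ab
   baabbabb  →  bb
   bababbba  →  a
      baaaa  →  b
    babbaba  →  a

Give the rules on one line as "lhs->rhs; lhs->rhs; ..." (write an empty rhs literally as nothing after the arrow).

aa->; aab->; bab->; bbb->ab

  | babbbb => bbb => ab
  | abbabba => abba
  | bba
  | aaabbb => abbb => aab => ε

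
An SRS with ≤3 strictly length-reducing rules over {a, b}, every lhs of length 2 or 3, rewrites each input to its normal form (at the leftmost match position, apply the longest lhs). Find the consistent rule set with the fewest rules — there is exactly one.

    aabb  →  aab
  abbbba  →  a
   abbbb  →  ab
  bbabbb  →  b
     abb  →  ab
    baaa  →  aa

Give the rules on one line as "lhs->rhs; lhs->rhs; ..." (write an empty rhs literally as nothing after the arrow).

ba->; bb->b

  | aabb => aab
  | abbbba => abbba => abba => aba => a
  | abbbb => abbb => abb => ab
  | bbabbb => babbb => bbb => bb => b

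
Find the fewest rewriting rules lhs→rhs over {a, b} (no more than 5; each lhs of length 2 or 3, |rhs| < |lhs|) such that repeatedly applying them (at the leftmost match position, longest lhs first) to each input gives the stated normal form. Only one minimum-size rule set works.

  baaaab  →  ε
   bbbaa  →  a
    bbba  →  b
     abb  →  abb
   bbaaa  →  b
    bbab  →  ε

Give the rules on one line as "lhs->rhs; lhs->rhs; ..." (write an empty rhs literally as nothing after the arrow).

  | baaaab => aaaab => baab => aab => ε
  | bbbaa => baaa => aaa => ba => a
  | bbba => baa => aa => b
  | abb

aa->b; aab->; ba->a; bba->aa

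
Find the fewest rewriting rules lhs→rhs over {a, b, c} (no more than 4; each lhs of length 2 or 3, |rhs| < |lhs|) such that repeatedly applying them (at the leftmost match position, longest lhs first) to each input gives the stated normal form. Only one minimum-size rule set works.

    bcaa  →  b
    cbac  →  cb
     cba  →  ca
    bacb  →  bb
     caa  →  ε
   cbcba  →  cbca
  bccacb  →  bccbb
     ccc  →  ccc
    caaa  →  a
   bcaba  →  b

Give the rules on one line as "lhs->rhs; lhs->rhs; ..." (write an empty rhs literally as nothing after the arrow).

  | bcaa => b
  | cbac => cac => cb
  | cba => ca
  | bacb => acb => bb

ac->b; ba->a; caa->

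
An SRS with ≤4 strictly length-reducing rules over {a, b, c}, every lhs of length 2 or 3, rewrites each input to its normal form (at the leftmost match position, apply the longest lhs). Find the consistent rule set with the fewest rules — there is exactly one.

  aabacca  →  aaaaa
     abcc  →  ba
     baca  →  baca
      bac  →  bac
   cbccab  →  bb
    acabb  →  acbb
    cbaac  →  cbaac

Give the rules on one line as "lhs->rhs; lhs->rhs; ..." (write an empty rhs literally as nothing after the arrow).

ab->b; aba->aa; cbc->bc; cc->a

  | aabacca => aaacca => aaaaa
  | abcc => bcc => ba
  | baca
  | bac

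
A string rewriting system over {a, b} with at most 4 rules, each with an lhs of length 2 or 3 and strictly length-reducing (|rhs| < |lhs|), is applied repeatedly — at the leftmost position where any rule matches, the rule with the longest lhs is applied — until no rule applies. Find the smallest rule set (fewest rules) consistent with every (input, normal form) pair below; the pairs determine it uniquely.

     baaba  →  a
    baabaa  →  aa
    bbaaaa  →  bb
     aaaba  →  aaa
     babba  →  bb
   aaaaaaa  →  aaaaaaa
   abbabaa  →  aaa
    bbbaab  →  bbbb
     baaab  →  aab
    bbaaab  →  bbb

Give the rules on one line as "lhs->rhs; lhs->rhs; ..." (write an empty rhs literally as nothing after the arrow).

abb->a; ba->; bba->bb

  | baaba => aba => a
  | baabaa => abaa => aa
  | bbaaaa => bbaaa => bbaa => bba => bb
  | aaaba => aaa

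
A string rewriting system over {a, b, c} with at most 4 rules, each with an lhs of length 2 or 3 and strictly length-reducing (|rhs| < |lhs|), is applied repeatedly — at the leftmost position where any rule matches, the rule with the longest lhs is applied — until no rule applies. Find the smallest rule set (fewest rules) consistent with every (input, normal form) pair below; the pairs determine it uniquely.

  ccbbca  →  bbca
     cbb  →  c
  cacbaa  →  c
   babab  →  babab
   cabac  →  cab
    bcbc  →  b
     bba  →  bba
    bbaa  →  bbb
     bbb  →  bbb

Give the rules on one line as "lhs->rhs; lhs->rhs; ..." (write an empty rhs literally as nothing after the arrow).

  | ccbbca => bbca
  | cbb => cb => c
  | cacbaa => cbaa => caa => cb => c
  | babab

aa->b; ac->; cb->c; cc->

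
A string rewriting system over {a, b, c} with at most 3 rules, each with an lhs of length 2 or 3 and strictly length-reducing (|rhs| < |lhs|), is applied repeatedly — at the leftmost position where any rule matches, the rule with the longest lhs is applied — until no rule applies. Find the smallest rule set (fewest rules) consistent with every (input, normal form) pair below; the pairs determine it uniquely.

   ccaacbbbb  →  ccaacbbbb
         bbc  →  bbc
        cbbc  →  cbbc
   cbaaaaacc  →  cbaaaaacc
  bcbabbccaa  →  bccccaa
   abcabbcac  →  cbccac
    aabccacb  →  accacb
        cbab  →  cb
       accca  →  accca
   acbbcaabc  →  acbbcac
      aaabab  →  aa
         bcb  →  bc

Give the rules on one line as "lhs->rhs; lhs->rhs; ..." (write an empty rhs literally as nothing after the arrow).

  | ccaacbbbb
  | bbc
  | cbbc
  | cbaaaaacc

ab->; abb->bc; bcb->bc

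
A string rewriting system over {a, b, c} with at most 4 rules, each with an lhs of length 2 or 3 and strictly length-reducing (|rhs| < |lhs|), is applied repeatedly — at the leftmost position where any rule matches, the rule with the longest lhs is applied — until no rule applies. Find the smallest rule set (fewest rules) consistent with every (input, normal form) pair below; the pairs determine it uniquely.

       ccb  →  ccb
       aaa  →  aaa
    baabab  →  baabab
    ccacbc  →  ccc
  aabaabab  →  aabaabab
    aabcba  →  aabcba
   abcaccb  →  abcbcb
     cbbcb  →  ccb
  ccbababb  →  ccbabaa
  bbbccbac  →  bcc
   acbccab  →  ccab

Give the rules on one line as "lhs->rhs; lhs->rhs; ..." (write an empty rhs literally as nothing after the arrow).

abb->aa; ac->b; bb->

  | ccb
  | aaa
  | baabab
  | ccacbc => ccbbc => ccc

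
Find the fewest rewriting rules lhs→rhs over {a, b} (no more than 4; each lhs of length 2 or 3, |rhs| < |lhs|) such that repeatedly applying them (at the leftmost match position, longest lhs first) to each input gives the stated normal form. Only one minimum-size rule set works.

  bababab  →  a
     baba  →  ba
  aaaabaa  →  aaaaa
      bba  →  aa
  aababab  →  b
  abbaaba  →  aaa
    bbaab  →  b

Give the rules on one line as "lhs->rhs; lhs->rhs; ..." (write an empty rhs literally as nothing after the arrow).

  | bababab => babab => bab => bb => a
  | baba => ba
  | aaaabaa => aaaaa
  | bba => aa

ab->b; aba->a; bb->a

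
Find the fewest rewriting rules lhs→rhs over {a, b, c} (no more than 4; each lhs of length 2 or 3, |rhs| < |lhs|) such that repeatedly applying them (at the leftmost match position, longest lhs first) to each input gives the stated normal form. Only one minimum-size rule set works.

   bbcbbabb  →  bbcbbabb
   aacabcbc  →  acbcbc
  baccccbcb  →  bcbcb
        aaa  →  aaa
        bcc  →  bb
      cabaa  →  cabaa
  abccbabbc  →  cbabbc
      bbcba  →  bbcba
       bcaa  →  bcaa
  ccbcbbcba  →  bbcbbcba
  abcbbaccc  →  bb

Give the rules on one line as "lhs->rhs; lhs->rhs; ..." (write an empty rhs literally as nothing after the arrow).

  | bbcbbabb
  | aacabcbc => acbcbc
  | baccccbcb => babccbcb => bcbcb
  | aaa

abc->; aca->c; cc->b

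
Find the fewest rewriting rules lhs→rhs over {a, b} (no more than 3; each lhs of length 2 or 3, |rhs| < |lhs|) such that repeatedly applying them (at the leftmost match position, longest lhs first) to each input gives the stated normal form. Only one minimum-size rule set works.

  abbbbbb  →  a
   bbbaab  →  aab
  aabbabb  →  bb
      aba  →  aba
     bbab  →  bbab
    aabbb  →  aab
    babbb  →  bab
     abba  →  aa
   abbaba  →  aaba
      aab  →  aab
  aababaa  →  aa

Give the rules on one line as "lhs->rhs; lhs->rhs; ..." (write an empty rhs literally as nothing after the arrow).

  | abbbbbb => abbbb => abb => a
  | bbbaab => bbaab => baab => aab
  | aabbabb => aaabb => bb
  | aba

aaa->; abb->a; baa->aa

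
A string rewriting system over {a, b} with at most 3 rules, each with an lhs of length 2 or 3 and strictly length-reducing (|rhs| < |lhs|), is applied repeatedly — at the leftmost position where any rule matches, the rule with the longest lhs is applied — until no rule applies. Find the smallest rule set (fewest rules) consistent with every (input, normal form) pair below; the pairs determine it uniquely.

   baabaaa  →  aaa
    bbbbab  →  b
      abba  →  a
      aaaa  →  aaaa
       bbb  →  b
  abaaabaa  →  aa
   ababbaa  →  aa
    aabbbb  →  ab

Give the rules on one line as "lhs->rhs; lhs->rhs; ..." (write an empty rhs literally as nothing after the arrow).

  | baabaaa => abaaa => aaa
  | bbbbab => bbbab => bbab => bab => b
  | abba => aba => a
  | aaaa

aab->ab; ba->; bb->b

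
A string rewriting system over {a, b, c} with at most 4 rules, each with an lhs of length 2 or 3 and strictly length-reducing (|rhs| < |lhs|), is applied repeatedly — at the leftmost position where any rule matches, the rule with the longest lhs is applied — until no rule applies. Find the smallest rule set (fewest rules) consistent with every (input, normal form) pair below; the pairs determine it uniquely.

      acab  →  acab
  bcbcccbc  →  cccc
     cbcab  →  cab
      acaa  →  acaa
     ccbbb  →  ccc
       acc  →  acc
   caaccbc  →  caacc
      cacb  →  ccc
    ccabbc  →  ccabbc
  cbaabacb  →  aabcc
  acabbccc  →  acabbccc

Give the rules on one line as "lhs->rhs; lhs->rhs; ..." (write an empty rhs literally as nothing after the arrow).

  | acab
  | bcbcccbc => ccccbc => cccc
  | cbcab => cab
  | acaa

acb->cc; bcb->c; cb->; cbb->ac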